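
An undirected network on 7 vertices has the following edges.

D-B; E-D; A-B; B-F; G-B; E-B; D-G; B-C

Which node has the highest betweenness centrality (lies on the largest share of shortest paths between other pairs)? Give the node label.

B

Unnormalized betweenness of each node: A:0, B:25/2, C:0, D:1/2, E:0, F:0, G:0.
B has the largest value, 25/2, making it the main broker — the node through which the most shortest paths run.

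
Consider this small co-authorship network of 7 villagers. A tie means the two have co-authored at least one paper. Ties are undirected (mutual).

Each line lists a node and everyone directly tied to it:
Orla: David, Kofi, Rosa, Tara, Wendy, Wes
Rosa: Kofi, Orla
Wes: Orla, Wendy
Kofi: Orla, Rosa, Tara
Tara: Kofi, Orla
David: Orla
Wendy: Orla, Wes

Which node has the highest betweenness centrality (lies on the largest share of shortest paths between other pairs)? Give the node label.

Orla

Unnormalized betweenness of each node: David:0, Kofi:1/2, Orla:23/2, Rosa:0, Tara:0, Wendy:0, Wes:0.
Orla has the largest value, 23/2, making it the main broker — the node through which the most shortest paths run.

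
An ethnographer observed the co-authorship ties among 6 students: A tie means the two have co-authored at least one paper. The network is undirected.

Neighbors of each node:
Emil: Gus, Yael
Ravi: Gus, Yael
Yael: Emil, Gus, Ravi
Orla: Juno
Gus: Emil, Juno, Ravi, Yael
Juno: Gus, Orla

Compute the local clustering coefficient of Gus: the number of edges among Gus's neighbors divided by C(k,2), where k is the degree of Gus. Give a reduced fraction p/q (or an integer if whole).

Gus's neighbors: Emil, Juno, Ravi, and Yael (k = 4).
Possible neighbor pairs: C(4,2) = 6. Edges among them: Emil–Yael, Ravi–Yael → e = 2.
Clustering(Gus) = 2/6 = 1/3.

1/3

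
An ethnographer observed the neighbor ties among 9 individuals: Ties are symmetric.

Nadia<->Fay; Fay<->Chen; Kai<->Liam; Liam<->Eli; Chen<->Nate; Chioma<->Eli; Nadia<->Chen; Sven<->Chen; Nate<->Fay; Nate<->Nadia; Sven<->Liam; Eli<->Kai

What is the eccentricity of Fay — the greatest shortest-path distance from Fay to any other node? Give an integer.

5

Distances from Fay: Chen:1, Chioma:5, Eli:4, Kai:4, Liam:3, Nadia:1, Nate:1, Sven:2.
The largest is 5 (to Chioma), so the eccentricity of Fay is 5.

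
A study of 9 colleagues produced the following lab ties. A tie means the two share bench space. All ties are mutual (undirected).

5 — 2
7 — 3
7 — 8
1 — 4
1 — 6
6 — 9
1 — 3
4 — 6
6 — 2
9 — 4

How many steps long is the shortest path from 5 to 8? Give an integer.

One shortest route is 5 – 2 – 6 – 1 – 3 – 7 – 8, which uses 6 edges, and at distance 5 from 5 we only reach {7}, which does not include 8. So d(5,8) = 6.

6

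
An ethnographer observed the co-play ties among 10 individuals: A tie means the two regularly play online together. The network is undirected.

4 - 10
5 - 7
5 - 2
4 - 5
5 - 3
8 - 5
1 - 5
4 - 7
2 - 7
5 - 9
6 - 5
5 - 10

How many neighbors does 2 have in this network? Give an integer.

2 is directly tied to 5 and 7. That is 2 neighbors, so the degree of 2 is 2.

2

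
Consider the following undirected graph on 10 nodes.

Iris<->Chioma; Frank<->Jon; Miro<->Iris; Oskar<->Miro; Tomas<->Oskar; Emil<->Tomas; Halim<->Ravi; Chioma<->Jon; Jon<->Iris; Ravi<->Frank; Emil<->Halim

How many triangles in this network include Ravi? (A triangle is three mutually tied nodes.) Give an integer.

Ravi's neighbors are Frank and Halim, but none of them are tied to each other, so no triangle contains Ravi.

0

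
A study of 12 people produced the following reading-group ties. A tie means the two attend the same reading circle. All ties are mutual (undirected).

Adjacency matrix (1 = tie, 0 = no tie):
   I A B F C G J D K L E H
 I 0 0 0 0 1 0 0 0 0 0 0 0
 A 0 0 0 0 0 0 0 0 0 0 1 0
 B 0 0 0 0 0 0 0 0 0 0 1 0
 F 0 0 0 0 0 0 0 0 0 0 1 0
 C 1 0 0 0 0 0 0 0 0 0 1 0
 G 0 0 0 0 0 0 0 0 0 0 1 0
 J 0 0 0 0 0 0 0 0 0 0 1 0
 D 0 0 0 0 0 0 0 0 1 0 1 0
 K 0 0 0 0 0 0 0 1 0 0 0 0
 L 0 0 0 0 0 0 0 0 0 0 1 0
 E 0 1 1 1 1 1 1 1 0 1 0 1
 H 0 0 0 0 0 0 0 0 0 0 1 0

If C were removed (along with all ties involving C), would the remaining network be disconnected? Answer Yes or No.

Removing C leaves {I} with no path to {A, B, D, E, F, G, H, J, K, and L}, so the network splits into 2 components. C is a cut vertex.

Yes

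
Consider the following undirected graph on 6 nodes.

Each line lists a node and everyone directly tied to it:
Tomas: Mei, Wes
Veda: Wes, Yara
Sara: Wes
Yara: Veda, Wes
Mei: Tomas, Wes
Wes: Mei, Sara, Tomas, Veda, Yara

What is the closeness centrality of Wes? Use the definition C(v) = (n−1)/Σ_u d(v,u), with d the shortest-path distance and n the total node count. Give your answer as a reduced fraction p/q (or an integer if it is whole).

1

Distances from Wes: Mei:1, Sara:1, Tomas:1, Veda:1, Yara:1. Sum = 5.
n = 6, so closeness = 5/5 = 1.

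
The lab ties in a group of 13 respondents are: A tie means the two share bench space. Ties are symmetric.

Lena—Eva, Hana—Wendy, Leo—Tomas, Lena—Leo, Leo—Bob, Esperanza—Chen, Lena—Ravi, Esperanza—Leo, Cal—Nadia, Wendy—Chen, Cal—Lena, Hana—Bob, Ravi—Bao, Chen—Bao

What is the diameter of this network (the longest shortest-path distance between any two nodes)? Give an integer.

Eccentricity of each node (its greatest distance to any other): Bao:4, Bob:4, Cal:5, Chen:5, Esperanza:4, Eva:5, Hana:5, Lena:4, Leo:3, Nadia:6, Ravi:4, Tomas:4, Wendy:6.
The maximum eccentricity is 6, realized for instance by the pair Wendy–Nadia via Wendy – Chen – Bao – Ravi – Lena – Cal – Nadia. So the diameter is 6.

6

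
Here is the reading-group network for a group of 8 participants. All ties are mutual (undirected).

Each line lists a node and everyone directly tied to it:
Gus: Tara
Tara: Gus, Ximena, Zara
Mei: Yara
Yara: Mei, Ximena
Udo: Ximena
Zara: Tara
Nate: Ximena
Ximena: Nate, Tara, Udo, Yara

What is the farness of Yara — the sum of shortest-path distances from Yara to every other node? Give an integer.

14

Distances from Yara: Gus:3, Mei:1, Nate:2, Tara:2, Udo:2, Ximena:1, Zara:3.
Sum = 3 + 1 + 2 + 2 + 2 + 1 + 3 = 14.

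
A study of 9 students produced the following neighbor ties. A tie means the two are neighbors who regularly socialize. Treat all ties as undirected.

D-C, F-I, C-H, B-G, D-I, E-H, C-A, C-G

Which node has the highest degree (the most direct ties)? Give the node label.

C

Degrees — A:1, B:1, C:4, D:2, E:1, F:1, G:2, H:2, I:2.
The maximum is 4, attained only by C.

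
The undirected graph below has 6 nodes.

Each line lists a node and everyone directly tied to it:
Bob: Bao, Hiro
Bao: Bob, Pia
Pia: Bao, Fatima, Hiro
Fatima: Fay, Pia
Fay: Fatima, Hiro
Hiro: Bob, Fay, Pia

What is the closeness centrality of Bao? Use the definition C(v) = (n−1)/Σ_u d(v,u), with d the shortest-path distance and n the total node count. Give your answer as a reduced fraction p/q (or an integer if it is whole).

Distances from Bao: Bob:1, Fatima:2, Fay:3, Hiro:2, Pia:1. Sum = 9.
n = 6, so closeness = 5/9.

5/9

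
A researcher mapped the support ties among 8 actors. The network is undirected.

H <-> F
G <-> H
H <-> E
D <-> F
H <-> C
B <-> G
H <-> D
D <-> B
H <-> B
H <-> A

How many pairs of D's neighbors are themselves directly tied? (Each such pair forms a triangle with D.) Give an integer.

D's neighbors: B, F, and H.
Neighbor pairs that are themselves tied: D–B–H; D–F–H. Each forms one triangle with D, for 2 in total.

2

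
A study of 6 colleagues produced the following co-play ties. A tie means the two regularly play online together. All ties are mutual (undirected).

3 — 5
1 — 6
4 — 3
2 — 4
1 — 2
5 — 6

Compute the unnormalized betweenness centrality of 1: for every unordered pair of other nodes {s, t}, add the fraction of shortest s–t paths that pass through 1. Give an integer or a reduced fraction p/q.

2

Pairs whose geodesics pass through 1 — 5–2: 1/2; 6–2: 1; 6–4: 1/2.
All other pairs contribute 0.
Summing the contributions gives betweenness(1) = 2.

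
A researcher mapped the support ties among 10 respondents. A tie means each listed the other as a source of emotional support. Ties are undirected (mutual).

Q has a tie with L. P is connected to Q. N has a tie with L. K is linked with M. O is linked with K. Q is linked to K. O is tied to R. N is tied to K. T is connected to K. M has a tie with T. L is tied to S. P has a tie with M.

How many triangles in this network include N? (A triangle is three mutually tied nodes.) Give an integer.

N's neighbors are K and L, but none of them are tied to each other, so no triangle contains N.

0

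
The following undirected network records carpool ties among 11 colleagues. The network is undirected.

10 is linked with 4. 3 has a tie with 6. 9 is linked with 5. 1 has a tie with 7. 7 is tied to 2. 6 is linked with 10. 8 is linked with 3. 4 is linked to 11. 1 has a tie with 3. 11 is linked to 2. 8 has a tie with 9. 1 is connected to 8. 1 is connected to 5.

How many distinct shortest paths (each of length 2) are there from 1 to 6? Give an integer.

1

The shortest distance is 2, and the only length-2 path is 1–3–6. So there is exactly 1 shortest path.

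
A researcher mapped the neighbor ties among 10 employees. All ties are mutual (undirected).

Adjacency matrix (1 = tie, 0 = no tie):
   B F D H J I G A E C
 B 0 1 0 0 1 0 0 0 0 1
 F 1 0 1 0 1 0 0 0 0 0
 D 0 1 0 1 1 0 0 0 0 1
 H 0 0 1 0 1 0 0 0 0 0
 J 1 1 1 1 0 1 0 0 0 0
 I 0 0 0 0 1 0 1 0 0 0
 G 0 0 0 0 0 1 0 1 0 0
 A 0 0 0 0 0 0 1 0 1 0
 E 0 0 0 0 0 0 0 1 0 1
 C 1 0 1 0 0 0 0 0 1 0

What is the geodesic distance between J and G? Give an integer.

2

One shortest route is J – I – G, which uses 2 edges, and J and G are not directly tied, so nothing shorter exists. So d(J,G) = 2.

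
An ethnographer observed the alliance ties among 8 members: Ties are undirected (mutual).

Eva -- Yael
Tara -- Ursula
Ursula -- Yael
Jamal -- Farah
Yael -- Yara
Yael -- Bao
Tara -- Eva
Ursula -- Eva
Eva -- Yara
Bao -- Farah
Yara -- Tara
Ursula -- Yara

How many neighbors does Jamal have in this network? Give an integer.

1

Jamal is directly tied to Farah. That is 1 neighbor, so the degree of Jamal is 1.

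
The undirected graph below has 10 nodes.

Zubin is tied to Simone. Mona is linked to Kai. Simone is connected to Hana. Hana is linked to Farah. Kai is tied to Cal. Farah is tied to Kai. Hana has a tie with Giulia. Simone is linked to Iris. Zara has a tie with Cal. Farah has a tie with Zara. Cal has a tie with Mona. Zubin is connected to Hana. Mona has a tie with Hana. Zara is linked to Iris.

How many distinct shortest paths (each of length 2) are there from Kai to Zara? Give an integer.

2

The shortest distance is 2. The length-2 paths are: Kai–Farah–Zara; Kai–Cal–Zara.
That gives 2 distinct shortest paths.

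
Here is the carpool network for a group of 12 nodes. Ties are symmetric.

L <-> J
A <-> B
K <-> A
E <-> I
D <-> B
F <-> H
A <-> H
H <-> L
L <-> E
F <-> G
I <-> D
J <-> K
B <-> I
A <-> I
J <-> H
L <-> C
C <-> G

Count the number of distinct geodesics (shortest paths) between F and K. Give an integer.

The shortest distance is 3. The length-3 paths are: F–H–A–K; F–H–J–K.
That gives 2 distinct shortest paths.

2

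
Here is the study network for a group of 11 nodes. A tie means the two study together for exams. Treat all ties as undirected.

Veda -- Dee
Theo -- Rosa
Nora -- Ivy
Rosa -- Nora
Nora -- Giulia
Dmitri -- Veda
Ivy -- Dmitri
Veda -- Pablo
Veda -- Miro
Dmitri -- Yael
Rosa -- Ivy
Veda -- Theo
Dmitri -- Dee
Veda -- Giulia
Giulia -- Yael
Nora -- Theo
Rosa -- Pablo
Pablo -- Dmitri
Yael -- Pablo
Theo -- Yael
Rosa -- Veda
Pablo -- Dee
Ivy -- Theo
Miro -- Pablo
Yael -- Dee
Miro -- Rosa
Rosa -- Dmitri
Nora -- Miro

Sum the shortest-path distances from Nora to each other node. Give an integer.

Distances from Nora: Dee:3, Dmitri:2, Giulia:1, Ivy:1, Miro:1, Pablo:2, Rosa:1, Theo:1, Veda:2, Yael:2.
Sum = 3 + 2 + 1 + 1 + 1 + 2 + 1 + 1 + 2 + 2 = 16.

16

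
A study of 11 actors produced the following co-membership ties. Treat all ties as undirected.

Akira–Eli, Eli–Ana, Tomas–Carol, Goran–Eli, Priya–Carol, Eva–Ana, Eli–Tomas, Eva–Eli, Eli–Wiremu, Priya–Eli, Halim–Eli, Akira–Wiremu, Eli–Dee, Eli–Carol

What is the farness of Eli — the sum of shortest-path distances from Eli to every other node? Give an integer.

Distances from Eli: Akira:1, Ana:1, Carol:1, Dee:1, Eva:1, Goran:1, Halim:1, Priya:1, Tomas:1, Wiremu:1.
Sum = 1 + 1 + 1 + 1 + 1 + 1 + 1 + 1 + 1 + 1 = 10.

10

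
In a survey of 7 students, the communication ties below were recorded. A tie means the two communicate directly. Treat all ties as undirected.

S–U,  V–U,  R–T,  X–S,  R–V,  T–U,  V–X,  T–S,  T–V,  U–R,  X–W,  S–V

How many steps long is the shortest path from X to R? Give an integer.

2

One shortest route is X – V – R, which uses 2 edges, and X and R are not directly tied, so nothing shorter exists. So d(X,R) = 2.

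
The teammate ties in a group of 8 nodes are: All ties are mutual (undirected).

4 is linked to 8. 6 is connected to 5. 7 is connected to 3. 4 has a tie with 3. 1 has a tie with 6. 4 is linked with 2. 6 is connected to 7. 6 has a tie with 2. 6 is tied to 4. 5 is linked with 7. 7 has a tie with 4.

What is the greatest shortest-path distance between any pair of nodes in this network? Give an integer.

3

Eccentricity of each node (its greatest distance to any other): 1:3, 2:2, 3:3, 4:2, 5:3, 6:2, 7:2, 8:3.
The maximum eccentricity is 3, realized for instance by the pair 1–3 via 1 – 6 – 7 – 3. So the diameter is 3.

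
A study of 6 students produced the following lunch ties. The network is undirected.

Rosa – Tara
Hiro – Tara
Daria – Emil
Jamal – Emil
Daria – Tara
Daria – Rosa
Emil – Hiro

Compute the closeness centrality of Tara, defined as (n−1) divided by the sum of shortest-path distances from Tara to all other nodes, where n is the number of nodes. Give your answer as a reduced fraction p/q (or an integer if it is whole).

Distances from Tara: Daria:1, Emil:2, Hiro:1, Jamal:3, Rosa:1. Sum = 8.
n = 6, so closeness = 5/8.

5/8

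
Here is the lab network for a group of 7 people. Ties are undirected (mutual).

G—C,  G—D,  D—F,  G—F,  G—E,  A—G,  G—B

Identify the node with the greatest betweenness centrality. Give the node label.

G

Unnormalized betweenness of each node: A:0, B:0, C:0, D:0, E:0, F:0, G:14.
G has the largest value, 14, making it the main broker — the node through which the most shortest paths run.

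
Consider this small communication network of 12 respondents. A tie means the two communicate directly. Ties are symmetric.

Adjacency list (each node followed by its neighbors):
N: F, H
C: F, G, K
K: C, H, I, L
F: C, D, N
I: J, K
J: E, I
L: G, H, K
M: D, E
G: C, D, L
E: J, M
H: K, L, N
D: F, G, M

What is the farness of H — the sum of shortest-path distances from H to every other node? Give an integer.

Distances from H: C:2, D:3, E:4, F:2, G:2, I:2, J:3, K:1, L:1, M:4, N:1.
Sum = 2 + 3 + 4 + 2 + 2 + 2 + 3 + 1 + 1 + 4 + 1 = 25.

25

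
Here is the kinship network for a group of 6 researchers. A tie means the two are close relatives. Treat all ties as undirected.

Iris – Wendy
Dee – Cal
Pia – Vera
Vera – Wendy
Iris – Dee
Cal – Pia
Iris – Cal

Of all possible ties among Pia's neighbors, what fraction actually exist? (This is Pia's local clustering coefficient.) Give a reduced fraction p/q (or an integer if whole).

0

Pia's neighbors: Cal and Vera (k = 2).
Possible neighbor pairs: C(2,2) = 1. Edges among them: none → e = 0.
Clustering(Pia) = 0/1.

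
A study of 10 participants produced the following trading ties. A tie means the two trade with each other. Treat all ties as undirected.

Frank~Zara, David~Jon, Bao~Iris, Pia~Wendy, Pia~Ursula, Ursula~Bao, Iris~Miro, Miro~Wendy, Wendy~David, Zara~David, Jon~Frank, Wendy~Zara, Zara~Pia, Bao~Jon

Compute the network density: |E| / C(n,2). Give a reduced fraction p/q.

14/45

There are 14 edges and 10 nodes, so the maximum possible is C(10,2) = 45.
Density = 14/45.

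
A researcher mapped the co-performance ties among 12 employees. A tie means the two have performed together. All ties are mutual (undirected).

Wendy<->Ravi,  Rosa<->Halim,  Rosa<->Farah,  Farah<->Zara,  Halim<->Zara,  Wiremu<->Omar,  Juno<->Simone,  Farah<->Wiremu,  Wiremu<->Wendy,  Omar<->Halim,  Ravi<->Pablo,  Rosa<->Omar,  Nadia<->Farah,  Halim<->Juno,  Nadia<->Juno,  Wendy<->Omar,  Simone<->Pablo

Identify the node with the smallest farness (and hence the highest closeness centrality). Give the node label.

Halim

Farness (sum of distances to all others) for each node — Farah:22, Halim:20, Juno:22, Nadia:25, Omar:21, Pablo:30, Ravi:28, Rosa:23, Simone:27, Wendy:23, Wiremu:23, Zara:26.
The smallest farness is 20, for Halim, so Halim has the highest closeness.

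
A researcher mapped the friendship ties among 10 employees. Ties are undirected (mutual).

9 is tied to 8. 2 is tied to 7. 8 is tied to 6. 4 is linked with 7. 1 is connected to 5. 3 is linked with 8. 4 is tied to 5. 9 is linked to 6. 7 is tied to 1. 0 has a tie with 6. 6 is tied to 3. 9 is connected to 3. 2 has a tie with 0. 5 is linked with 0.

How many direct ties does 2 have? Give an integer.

2

2 is directly tied to 0 and 7. That is 2 neighbors, so the degree of 2 is 2.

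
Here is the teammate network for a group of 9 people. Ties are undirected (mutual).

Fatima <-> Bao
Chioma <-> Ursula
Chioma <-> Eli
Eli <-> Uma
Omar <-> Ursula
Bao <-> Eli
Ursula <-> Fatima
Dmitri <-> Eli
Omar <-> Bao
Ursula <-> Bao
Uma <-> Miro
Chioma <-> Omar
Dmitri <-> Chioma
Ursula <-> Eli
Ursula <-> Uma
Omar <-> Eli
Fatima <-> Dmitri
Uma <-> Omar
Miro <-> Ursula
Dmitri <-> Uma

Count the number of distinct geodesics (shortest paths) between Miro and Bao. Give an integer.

1

The shortest distance is 2, and the only length-2 path is Miro–Ursula–Bao. So there is exactly 1 shortest path.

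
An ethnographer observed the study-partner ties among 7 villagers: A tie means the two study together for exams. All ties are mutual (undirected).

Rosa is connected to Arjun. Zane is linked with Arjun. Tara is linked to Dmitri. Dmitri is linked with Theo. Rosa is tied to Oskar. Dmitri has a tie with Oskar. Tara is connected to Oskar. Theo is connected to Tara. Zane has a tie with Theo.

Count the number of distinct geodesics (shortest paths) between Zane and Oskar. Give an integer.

3

The shortest distance is 3. The length-3 paths are: Zane–Theo–Tara–Oskar; Zane–Theo–Dmitri–Oskar; Zane–Arjun–Rosa–Oskar.
That gives 3 distinct shortest paths.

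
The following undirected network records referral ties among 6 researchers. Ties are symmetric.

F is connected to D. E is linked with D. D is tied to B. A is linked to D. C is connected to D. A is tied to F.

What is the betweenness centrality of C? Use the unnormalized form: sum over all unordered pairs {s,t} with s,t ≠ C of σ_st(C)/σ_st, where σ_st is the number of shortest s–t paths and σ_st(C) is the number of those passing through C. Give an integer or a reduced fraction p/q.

No shortest path between any pair of other nodes passes through C.
Summing the contributions gives betweenness(C) = 0.

0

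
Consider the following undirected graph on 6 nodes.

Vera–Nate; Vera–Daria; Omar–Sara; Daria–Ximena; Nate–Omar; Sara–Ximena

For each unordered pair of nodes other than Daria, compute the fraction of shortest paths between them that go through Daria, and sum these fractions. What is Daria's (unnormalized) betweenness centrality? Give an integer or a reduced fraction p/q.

Pairs whose geodesics pass through Daria — Sara–Vera: 1/2; Ximena–Vera: 1; Ximena–Nate: 1/2.
All other pairs contribute 0.
Summing the contributions gives betweenness(Daria) = 2.

2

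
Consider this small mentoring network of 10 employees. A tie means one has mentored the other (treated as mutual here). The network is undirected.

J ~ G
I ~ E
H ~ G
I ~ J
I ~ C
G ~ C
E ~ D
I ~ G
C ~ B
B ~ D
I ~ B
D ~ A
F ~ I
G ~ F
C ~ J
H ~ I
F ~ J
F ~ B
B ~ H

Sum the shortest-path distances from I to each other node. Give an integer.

Distances from I: A:3, B:1, C:1, D:2, E:1, F:1, G:1, H:1, J:1.
Sum = 3 + 1 + 1 + 2 + 1 + 1 + 1 + 1 + 1 = 12.

12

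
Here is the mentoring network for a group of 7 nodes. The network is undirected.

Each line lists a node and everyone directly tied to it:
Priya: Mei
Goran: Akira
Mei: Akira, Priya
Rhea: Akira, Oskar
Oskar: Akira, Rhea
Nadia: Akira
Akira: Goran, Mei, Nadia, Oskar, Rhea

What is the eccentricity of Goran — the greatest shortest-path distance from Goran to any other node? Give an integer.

3

Distances from Goran: Akira:1, Mei:2, Nadia:2, Oskar:2, Priya:3, Rhea:2.
The largest is 3 (to Priya), so the eccentricity of Goran is 3.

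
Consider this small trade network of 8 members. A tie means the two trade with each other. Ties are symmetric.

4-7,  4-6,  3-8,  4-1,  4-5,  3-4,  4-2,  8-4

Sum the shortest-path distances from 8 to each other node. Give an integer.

12

Distances from 8: 1:2, 2:2, 3:1, 4:1, 5:2, 6:2, 7:2.
Sum = 2 + 2 + 1 + 1 + 2 + 2 + 2 = 12.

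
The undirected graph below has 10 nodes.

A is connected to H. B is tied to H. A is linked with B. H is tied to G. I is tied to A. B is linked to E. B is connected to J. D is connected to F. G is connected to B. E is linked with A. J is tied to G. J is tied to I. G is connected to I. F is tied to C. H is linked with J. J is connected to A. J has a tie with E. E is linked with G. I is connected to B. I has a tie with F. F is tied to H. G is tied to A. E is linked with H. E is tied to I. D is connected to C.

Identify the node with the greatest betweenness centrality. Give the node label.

Unnormalized betweenness of each node: A:1/6, B:1/6, C:0, D:0, E:1/6, F:85/6, G:1/6, H:15/2, I:15/2, J:1/6.
F has the largest value, 85/6, making it the main broker — the node through which the most shortest paths run.

F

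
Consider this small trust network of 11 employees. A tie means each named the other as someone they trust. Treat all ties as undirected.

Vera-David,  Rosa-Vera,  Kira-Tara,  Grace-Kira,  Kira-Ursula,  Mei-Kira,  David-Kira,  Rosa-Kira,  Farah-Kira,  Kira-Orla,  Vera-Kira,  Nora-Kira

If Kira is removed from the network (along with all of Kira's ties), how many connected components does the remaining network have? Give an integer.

8

Without Kira, the remaining ties split the others into: {Grace}; {Orla}; {Mei}; {David, Rosa, Vera}; {Farah}; {Nora}; {Ursula}; {Tara}.
That's 8 separate components.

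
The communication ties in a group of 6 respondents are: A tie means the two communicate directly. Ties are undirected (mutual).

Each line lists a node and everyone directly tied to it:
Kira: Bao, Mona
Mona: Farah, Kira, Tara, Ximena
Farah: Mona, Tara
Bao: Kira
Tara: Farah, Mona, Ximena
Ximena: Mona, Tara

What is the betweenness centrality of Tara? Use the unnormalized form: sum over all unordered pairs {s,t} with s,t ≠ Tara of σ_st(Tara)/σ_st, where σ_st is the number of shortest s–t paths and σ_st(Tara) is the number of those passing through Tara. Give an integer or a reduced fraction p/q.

Pairs whose geodesics pass through Tara — Ximena–Farah: 1/2.
All other pairs contribute 0.
Summing the contributions gives betweenness(Tara) = 1/2.

1/2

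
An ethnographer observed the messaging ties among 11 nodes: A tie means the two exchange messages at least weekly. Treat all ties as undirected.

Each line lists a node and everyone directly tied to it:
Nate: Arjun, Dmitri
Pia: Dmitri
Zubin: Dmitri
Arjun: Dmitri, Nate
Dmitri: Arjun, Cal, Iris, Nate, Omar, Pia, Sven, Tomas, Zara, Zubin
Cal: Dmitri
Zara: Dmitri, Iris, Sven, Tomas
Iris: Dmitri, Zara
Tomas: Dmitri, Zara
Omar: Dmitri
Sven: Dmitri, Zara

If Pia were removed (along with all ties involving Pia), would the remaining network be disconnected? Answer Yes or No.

No

Even without Pia, every remaining node can still reach every other (the residual graph is connected), so Pia is not a cut vertex.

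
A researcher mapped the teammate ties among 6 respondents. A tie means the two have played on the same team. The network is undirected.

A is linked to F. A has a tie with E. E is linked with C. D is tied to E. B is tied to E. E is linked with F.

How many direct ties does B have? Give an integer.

1

B is directly tied to E. That is 1 neighbor, so the degree of B is 1.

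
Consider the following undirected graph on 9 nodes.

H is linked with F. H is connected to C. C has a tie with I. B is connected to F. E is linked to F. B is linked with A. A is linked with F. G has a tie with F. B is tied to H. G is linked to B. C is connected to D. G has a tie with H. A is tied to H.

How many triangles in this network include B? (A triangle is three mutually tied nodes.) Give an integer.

5

B's neighbors: A, F, G, and H.
Neighbor pairs that are themselves tied: B–A–F; B–A–H; B–F–G; B–F–H; B–G–H. Each forms one triangle with B, for 5 in total.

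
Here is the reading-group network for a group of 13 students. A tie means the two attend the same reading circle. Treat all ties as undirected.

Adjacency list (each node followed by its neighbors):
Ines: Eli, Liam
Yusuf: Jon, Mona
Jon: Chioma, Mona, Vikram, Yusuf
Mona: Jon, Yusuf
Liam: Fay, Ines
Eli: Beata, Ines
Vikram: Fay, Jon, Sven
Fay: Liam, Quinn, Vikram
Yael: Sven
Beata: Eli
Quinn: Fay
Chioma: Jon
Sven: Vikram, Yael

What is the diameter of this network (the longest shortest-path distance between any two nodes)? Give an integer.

Eccentricity of each node (its greatest distance to any other): Beata:7, Chioma:7, Eli:6, Fay:4, Ines:5, Jon:6, Liam:4, Mona:7, Quinn:5, Sven:6, Vikram:5, Yael:7, Yusuf:7.
The maximum eccentricity is 7, realized for instance by the pair Yael–Beata via Yael – Sven – Vikram – Fay – Liam – Ines – Eli – Beata. So the diameter is 7.

7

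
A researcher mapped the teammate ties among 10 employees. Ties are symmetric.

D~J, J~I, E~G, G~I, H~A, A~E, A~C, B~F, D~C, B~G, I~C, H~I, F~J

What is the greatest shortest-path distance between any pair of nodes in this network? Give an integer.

Eccentricity of each node (its greatest distance to any other): A:4, B:3, C:3, D:3, E:3, F:4, G:3, H:3, I:2, J:3.
The maximum eccentricity is 4, realized for instance by the pair F–A via F – J – I – H – A. So the diameter is 4.

4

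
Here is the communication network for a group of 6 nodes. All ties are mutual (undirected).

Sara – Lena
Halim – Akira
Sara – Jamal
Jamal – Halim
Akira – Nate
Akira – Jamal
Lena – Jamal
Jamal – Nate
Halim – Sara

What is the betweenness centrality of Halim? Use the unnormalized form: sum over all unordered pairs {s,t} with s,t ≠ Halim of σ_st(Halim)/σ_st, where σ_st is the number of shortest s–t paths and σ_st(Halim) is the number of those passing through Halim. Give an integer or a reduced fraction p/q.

1/2

Pairs whose geodesics pass through Halim — Sara–Akira: 1/2.
All other pairs contribute 0.
Summing the contributions gives betweenness(Halim) = 1/2.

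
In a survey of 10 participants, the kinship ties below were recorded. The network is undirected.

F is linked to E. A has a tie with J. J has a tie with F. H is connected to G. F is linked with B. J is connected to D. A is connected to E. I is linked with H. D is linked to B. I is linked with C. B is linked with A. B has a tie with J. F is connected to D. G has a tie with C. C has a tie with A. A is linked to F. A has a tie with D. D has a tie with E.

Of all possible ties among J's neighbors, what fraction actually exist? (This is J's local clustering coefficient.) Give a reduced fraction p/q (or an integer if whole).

1

J's neighbors: A, B, D, and F (k = 4).
Possible neighbor pairs: C(4,2) = 6. Edges among them: A–B, A–D, A–F, B–D, B–F, D–F → e = 6.
Clustering(J) = 6/6 = 1.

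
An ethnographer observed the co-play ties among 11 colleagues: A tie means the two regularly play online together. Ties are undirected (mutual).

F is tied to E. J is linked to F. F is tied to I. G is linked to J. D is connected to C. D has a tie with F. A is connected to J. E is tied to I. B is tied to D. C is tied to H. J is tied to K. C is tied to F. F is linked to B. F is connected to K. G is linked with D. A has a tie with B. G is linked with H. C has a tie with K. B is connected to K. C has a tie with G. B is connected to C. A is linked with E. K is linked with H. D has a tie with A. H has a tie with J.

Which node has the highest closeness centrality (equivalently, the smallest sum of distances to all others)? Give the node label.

F

Farness (sum of distances to all others) for each node — A:16, B:15, C:14, D:15, E:19, F:13, G:18, H:18, I:20, J:15, K:15.
The smallest farness is 13, for F, so F has the highest closeness.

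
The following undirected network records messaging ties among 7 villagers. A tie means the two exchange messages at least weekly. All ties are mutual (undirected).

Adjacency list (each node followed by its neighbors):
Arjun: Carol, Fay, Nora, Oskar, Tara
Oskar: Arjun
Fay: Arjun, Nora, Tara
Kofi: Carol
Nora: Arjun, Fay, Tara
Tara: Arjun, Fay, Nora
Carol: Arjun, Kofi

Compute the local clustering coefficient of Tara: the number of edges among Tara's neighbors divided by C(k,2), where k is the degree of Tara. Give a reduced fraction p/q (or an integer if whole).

1

Tara's neighbors: Arjun, Fay, and Nora (k = 3).
Possible neighbor pairs: C(3,2) = 3. Edges among them: Arjun–Fay, Arjun–Nora, Fay–Nora → e = 3.
Clustering(Tara) = 3/3 = 1.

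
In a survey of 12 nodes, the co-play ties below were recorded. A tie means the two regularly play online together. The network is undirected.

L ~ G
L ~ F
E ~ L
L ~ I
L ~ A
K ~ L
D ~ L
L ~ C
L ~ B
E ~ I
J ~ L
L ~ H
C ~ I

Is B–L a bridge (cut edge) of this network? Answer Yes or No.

Without the B–L edge there is no alternate route between B and L, so the network disconnects. It is a bridge.

Yes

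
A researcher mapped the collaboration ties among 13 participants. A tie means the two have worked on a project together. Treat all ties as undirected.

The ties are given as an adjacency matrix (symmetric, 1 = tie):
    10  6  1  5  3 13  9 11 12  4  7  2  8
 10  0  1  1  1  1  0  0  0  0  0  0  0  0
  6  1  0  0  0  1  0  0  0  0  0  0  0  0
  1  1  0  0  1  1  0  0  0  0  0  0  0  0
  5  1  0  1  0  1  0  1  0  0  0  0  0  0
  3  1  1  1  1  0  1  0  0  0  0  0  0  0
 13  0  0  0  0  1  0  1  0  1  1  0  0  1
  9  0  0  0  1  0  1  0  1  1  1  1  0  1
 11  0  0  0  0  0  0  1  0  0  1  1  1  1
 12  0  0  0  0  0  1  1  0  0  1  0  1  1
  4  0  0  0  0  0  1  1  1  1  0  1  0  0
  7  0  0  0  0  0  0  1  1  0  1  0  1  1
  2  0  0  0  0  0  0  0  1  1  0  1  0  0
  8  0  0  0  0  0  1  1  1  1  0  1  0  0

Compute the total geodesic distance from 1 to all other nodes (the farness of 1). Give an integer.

28

Distances from 1: 2:4, 3:1, 4:3, 5:1, 6:2, 7:3, 8:3, 9:2, 10:1, 11:3, 12:3, 13:2.
Sum = 4 + 1 + 3 + 1 + 2 + 3 + 3 + 2 + 1 + 3 + 3 + 2 = 28.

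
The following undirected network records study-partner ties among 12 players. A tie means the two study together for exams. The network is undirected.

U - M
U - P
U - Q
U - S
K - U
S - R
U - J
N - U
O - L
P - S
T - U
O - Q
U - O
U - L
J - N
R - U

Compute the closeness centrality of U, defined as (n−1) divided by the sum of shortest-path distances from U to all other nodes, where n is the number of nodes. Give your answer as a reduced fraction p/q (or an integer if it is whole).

Distances from U: J:1, K:1, L:1, M:1, N:1, O:1, P:1, Q:1, R:1, S:1, T:1. Sum = 11.
n = 12, so closeness = 11/11 = 1.

1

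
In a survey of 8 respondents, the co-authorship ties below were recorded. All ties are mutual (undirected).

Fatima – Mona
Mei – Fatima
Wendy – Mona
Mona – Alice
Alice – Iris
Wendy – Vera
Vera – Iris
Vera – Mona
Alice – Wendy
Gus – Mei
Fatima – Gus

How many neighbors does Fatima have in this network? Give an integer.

Fatima is directly tied to Gus, Mei, and Mona. That is 3 neighbors, so the degree of Fatima is 3.

3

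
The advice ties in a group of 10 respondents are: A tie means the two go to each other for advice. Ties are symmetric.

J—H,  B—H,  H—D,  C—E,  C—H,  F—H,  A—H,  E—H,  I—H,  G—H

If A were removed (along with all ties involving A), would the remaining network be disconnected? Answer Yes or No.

No

Even without A, every remaining node can still reach every other (the residual graph is connected), so A is not a cut vertex.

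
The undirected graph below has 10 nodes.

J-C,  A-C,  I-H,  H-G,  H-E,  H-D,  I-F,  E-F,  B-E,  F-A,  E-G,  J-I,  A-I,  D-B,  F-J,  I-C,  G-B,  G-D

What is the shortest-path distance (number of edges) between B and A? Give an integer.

One shortest route is B – E – F – A, which uses 3 edges, and at distance 2 from B we only reach {F, H}, which does not include A. So d(B,A) = 3.

3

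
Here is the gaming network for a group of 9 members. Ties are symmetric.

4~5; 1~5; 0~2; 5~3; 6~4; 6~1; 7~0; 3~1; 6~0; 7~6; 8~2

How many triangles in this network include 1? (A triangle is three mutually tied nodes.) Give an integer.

1's neighbors: 3, 5, and 6.
Neighbor pairs that are themselves tied: 1–3–5. Each forms one triangle with 1, for 1 in total.

1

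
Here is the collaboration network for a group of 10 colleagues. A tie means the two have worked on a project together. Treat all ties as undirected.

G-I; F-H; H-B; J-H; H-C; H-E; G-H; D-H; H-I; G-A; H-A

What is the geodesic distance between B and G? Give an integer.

2

One shortest route is B – H – G, which uses 2 edges, and B and G are not directly tied, so nothing shorter exists. So d(B,G) = 2.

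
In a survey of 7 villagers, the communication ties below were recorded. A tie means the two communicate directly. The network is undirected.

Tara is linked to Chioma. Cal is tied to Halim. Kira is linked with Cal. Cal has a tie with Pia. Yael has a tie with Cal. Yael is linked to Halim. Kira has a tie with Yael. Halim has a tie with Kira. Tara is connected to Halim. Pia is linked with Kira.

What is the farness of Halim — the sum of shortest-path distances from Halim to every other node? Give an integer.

Distances from Halim: Cal:1, Chioma:2, Kira:1, Pia:2, Tara:1, Yael:1.
Sum = 1 + 2 + 1 + 2 + 1 + 1 = 8.

8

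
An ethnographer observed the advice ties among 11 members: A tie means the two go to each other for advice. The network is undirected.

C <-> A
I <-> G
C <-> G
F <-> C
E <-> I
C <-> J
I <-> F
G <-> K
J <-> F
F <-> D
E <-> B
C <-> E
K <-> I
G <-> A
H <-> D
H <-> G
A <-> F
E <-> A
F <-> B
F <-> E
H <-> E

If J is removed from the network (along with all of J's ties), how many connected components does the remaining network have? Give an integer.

1

J's neighbors (C and F) remain reachable from one another through other ties, so the rest of the network stays in one piece.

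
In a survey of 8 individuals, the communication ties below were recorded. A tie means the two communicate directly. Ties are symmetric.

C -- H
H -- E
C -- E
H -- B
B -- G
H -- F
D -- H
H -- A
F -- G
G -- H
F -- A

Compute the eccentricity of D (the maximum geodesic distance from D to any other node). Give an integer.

2

Distances from D: A:2, B:2, C:2, E:2, F:2, G:2, H:1.
The largest is 2 (to C, E, F, G, B, and A), so the eccentricity of D is 2.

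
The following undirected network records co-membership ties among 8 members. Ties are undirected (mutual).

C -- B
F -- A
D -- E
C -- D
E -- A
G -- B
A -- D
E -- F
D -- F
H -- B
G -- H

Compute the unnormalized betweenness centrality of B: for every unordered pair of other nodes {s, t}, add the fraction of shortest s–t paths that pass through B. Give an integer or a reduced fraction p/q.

Pairs whose geodesics pass through B — E–G: 1; E–H: 1; A–G: 1; A–H: 1; D–G: 1; D–H: 1; F–G: 1; F–H: 1; G–C: 1; H–C: 1.
All other pairs contribute 0.
Summing the contributions gives betweenness(B) = 10.

10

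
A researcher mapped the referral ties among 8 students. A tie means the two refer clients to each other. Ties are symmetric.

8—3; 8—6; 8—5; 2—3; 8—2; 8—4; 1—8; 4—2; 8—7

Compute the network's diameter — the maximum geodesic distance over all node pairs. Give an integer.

2

Eccentricity of each node (its greatest distance to any other): 1:2, 2:2, 3:2, 4:2, 5:2, 6:2, 7:2, 8:1.
The maximum eccentricity is 2, realized for instance by the pair 6–1 via 6 – 8 – 1. So the diameter is 2.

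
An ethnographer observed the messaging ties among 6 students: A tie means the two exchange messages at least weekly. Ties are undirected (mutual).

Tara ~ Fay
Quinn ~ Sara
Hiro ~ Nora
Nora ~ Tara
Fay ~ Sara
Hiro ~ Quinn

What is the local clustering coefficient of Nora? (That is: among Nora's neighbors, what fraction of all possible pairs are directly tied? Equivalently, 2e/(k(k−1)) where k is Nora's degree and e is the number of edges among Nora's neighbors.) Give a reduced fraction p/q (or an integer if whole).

Nora's neighbors: Hiro and Tara (k = 2).
Possible neighbor pairs: C(2,2) = 1. Edges among them: none → e = 0.
Clustering(Nora) = 0/1.

0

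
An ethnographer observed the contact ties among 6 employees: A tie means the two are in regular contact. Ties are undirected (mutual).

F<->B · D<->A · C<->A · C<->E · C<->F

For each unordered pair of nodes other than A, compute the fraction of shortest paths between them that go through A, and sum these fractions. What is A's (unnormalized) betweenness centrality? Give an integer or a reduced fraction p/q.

4

Pairs whose geodesics pass through A — B–D: 1; F–D: 1; E–D: 1; C–D: 1.
All other pairs contribute 0.
Summing the contributions gives betweenness(A) = 4.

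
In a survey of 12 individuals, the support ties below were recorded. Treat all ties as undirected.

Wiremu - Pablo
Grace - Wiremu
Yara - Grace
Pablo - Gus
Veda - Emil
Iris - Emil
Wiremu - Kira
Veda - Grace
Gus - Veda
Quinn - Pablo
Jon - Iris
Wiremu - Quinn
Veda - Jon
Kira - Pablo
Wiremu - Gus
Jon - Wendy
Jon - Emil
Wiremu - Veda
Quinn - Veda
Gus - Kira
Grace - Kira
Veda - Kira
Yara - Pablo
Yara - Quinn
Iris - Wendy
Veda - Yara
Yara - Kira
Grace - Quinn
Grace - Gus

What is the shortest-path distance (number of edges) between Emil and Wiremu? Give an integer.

One shortest route is Emil – Veda – Wiremu, which uses 2 edges, and Emil and Wiremu are not directly tied, so nothing shorter exists. So d(Emil,Wiremu) = 2.

2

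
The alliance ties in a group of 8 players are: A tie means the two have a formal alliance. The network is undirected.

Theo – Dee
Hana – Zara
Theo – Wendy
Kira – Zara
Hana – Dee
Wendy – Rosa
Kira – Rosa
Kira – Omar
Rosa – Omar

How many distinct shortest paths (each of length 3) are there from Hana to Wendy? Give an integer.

1

The shortest distance is 3, and the only length-3 path is Hana–Dee–Theo–Wendy. So there is exactly 1 shortest path.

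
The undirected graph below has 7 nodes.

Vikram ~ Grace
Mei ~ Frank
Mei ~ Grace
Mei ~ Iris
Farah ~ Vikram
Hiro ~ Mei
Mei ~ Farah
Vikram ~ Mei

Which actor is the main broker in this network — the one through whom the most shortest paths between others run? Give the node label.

Unnormalized betweenness of each node: Farah:0, Frank:0, Grace:0, Hiro:0, Iris:0, Mei:25/2, Vikram:1/2.
Mei has the largest value, 25/2, making it the main broker — the node through which the most shortest paths run.

Mei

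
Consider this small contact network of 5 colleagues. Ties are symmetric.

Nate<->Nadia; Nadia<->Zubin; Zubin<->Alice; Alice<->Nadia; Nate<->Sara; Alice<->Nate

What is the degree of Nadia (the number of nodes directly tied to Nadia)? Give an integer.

3

Nadia is directly tied to Alice, Nate, and Zubin. That is 3 neighbors, so the degree of Nadia is 3.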